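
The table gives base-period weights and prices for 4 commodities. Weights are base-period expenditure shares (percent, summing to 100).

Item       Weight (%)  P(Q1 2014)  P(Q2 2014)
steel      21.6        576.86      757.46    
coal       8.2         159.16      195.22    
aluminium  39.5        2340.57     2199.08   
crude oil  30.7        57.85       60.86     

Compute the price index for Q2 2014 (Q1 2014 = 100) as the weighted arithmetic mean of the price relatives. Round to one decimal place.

steel: 21.6 × (757.46/576.86) = 21.6 × 1.313074 = 28.3624
coal: 8.2 × (195.22/159.16) = 8.2 × 1.226564 = 10.0578
aluminium: 39.5 × (2199.08/2340.57) = 39.5 × 0.939549 = 37.1122
crude oil: 30.7 × (60.86/57.85) = 30.7 × 1.052031 = 32.2974
Index = Σ wᵢ·(p₁ᵢ/p₀ᵢ) = 28.3624 + 10.0578 + 37.1122 + 32.2974 = 107.8298

107.8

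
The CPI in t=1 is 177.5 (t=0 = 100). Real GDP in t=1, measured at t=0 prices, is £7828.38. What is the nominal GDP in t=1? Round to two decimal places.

13895.37

Nominal = Real × (Index/100) = 7828.38 × (177.5/100)
        = 7828.38 × 1.775 = 13895.3745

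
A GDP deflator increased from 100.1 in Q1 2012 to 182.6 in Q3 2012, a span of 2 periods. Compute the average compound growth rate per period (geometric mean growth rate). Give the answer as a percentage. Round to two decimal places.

Growth factor = (182.6/100.1)^(1/2) = (1.824176)^(1/2) = 1.350621
Growth rate = 1.350621 − 1 = 0.350621 = 35.0621%

35.06%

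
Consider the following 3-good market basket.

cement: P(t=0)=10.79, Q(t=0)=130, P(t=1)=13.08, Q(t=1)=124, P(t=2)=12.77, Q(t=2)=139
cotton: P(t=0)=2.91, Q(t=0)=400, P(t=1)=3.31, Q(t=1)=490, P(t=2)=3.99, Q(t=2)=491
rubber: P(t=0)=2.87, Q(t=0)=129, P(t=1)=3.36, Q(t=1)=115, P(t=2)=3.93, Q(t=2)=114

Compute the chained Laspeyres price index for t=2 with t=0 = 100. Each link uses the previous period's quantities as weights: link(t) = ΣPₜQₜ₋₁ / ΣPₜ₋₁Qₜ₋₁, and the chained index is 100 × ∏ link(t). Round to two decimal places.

Link t=0→t=1:
ΣP(t=1)Q(t=0) = 13.08×130 + 3.31×400 + 3.36×129 = 1700.4 + 1324 + 433.44 = 3457.84
ΣP(t=0)Q(t=0) = 10.79×130 + 2.91×400 + 2.87×129 = 1402.7 + 1164 + 370.23 = 2936.93
link = 3457.84/2936.93 = 1.177365
Link t=1→t=2:
ΣP(t=2)Q(t=1) = 12.77×124 + 3.99×490 + 3.93×115 = 1583.48 + 1955.1 + 451.95 = 3990.53
ΣP(t=1)Q(t=1) = 13.08×124 + 3.31×490 + 3.36×115 = 1621.92 + 1621.9 + 386.4 = 3630.22
link = 3990.53/3630.22 = 1.099253
Chained index = 100 × 1.177365 × 1.099253 = 129.4222

129.42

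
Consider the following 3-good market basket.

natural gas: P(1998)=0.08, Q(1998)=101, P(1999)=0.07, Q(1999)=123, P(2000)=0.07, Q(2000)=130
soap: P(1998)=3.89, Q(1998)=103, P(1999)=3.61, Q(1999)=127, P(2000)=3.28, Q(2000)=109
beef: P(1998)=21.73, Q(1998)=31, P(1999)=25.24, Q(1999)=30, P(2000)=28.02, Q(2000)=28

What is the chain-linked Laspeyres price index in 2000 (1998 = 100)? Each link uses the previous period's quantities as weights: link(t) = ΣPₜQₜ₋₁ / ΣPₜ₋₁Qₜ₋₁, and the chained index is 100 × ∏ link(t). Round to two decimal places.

110.93

Link 1998→1999:
ΣP(1999)Q(1998) = 0.07×101 + 3.61×103 + 25.24×31 = 7.07 + 371.83 + 782.44 = 1161.34
ΣP(1998)Q(1998) = 0.08×101 + 3.89×103 + 21.73×31 = 8.08 + 400.67 + 673.63 = 1082.38
link = 1161.34/1082.38 = 1.072950
Link 1999→2000:
ΣP(2000)Q(1999) = 0.07×123 + 3.28×127 + 28.02×30 = 8.61 + 416.56 + 840.6 = 1265.77
ΣP(1999)Q(1999) = 0.07×123 + 3.61×127 + 25.24×30 = 8.61 + 458.47 + 757.2 = 1224.28
link = 1265.77/1224.28 = 1.033889
Chained index = 100 × 1.072950 × 1.033889 = 110.9312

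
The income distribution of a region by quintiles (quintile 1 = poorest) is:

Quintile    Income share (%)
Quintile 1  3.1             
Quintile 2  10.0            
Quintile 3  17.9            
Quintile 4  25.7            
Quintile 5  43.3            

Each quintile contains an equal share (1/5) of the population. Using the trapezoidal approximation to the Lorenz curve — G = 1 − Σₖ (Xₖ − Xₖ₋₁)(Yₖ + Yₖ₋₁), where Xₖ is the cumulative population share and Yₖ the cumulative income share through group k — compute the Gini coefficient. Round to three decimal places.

Cumulative income shares Yₖ: 0.0310, 0.1310, 0.3100, 0.5670, 1.0000
Σ (Xₖ−Xₖ₋₁)(Yₖ+Yₖ₋₁) = (1/5)(0.0310+0.0000) + (1/5)(0.1310+0.0310) + (1/5)(0.3100+0.1310) + (1/5)(0.5670+0.3100) + (1/5)(1.0000+0.5670)
  = 0.0062 + 0.0324 + 0.0882 + 0.1754 + 0.3134 = 0.6156
G = 1 − 0.6156 = 0.3844

0.384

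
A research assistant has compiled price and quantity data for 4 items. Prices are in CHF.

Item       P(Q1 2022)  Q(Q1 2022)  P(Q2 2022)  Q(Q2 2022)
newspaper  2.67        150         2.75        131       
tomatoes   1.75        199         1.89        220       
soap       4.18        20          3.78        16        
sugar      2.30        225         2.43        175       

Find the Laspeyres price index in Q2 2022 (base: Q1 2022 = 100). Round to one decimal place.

Laspeyres price index uses base-period quantities as weights.
ΣP(Q2 2022)·Q(Q1 2022) = 2.75×150 + 1.89×199 + 3.78×20 + 2.43×225 = 412.5 + 376.11 + 75.6 + 546.75 = 1410.96
ΣP(Q1 2022)·Q(Q1 2022) = 2.67×150 + 1.75×199 + 4.18×20 + 2.30×225 = 400.5 + 348.25 + 83.6 + 517.5 = 1349.85
Index = 1410.96 / 1349.85 × 100 = 104.5272

104.5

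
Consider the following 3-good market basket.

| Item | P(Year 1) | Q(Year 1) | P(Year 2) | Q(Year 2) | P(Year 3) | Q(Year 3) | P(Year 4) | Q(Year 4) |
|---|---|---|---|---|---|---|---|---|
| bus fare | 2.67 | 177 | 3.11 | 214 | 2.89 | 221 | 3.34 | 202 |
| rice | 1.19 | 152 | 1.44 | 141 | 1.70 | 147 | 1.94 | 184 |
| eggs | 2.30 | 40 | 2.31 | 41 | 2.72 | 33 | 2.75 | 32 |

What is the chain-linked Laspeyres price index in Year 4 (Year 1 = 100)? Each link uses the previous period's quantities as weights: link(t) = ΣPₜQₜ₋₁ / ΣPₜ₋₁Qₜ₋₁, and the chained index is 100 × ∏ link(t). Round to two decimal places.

Link Year 1→Year 2:
ΣP(Year 2)Q(Year 1) = 3.11×177 + 1.44×152 + 2.31×40 = 550.47 + 218.88 + 92.4 = 861.75
ΣP(Year 1)Q(Year 1) = 2.67×177 + 1.19×152 + 2.30×40 = 472.59 + 180.88 + 92 = 745.47
link = 861.75/745.47 = 1.155982
Link Year 2→Year 3:
ΣP(Year 3)Q(Year 2) = 2.89×214 + 1.70×141 + 2.72×41 = 618.46 + 239.7 + 111.52 = 969.68
ΣP(Year 2)Q(Year 2) = 3.11×214 + 1.44×141 + 2.31×41 = 665.54 + 203.04 + 94.71 = 963.29
link = 969.68/963.29 = 1.006634
Link Year 3→Year 4:
ΣP(Year 4)Q(Year 3) = 3.34×221 + 1.94×147 + 2.75×33 = 738.14 + 285.18 + 90.75 = 1114.07
ΣP(Year 3)Q(Year 3) = 2.89×221 + 1.70×147 + 2.72×33 = 638.69 + 249.9 + 89.76 = 978.35
link = 1114.07/978.35 = 1.138723
Chained index = 100 × 1.155982 × 1.006634 × 1.138723 = 132.5076

132.51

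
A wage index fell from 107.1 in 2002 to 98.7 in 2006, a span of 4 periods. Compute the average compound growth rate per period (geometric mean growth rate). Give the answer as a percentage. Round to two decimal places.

Growth factor = (98.7/107.1)^(1/4) = (0.921569)^(1/4) = 0.979788
Growth rate = 0.979788 − 1 = -0.020212 = -2.0212%

-2.02%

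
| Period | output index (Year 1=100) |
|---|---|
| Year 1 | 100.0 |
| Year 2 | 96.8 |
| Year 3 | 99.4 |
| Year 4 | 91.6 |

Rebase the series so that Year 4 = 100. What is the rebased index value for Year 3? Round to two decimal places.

108.52

Rebased(Year 3) = 99.4 / 91.6 × 100 = 108.5153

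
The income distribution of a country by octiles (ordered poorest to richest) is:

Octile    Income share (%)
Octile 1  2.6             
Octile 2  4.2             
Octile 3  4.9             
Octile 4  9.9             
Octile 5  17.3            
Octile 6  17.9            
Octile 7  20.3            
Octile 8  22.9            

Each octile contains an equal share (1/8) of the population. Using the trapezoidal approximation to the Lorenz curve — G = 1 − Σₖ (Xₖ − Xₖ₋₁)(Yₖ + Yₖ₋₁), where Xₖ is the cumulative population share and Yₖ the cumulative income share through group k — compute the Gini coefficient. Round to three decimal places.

Cumulative income shares Yₖ: 0.0260, 0.0680, 0.1170, 0.2160, 0.3890, 0.5680, 0.7710, 1.0000
Σ (Xₖ−Xₖ₋₁)(Yₖ+Yₖ₋₁) = (1/8)(0.0260+0.0000) + (1/8)(0.0680+0.0260) + (1/8)(0.1170+0.0680) + (1/8)(0.2160+0.1170) + (1/8)(0.3890+0.2160) + (1/8)(0.5680+0.3890) + (1/8)(0.7710+0.5680) + (1/8)(1.0000+0.7710)
  = 0.0033 + 0.0118 + 0.0231 + 0.0416 + 0.0756 + 0.1196 + 0.1674 + 0.2214 = 0.6638
G = 1 − 0.6638 = 0.3362

0.336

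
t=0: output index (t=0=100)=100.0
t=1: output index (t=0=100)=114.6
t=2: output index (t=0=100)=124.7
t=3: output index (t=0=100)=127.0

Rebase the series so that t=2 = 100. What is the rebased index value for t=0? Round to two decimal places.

Rebased(t=0) = 100.0 / 124.7 × 100 = 80.1925

80.19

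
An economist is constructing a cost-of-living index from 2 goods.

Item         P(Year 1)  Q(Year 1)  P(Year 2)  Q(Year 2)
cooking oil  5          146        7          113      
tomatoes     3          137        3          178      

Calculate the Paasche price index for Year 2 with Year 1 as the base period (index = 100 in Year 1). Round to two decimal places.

Paasche price index uses current-period quantities as weights.
ΣP(Year 2)·Q(Year 2) = 7×113 + 3×178 = 791 + 534 = 1325
ΣP(Year 1)·Q(Year 2) = 5×113 + 3×178 = 565 + 534 = 1099
Index = 1325 / 1099 × 100 = 120.5641

120.56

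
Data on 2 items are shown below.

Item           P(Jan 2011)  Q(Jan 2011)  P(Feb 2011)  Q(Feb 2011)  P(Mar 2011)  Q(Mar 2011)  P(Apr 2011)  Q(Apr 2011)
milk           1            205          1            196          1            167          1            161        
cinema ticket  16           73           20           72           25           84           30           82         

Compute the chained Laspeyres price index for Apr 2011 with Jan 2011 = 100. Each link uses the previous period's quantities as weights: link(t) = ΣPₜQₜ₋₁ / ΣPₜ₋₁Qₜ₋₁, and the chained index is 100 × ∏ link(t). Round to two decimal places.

175.36

Link Jan 2011→Feb 2011:
ΣP(Feb 2011)Q(Jan 2011) = 1×205 + 20×73 = 205 + 1460 = 1665
ΣP(Jan 2011)Q(Jan 2011) = 1×205 + 16×73 = 205 + 1168 = 1373
link = 1665/1373 = 1.212673
Link Feb 2011→Mar 2011:
ΣP(Mar 2011)Q(Feb 2011) = 1×196 + 25×72 = 196 + 1800 = 1996
ΣP(Feb 2011)Q(Feb 2011) = 1×196 + 20×72 = 196 + 1440 = 1636
link = 1996/1636 = 1.220049
Link Mar 2011→Apr 2011:
ΣP(Apr 2011)Q(Mar 2011) = 1×167 + 30×84 = 167 + 2520 = 2687
ΣP(Mar 2011)Q(Mar 2011) = 1×167 + 25×84 = 167 + 2100 = 2267
link = 2687/2267 = 1.185267
Chained index = 100 × 1.212673 × 1.220049 × 1.185267 = 175.3626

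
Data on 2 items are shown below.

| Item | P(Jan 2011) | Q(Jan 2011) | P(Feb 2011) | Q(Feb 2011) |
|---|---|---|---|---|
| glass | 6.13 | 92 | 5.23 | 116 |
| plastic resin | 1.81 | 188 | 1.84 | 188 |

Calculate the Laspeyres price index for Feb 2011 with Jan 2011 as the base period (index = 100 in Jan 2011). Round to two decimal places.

Laspeyres price index uses base-period quantities as weights.
ΣP(Feb 2011)·Q(Jan 2011) = 5.23×92 + 1.84×188 = 481.16 + 345.92 = 827.08
ΣP(Jan 2011)·Q(Jan 2011) = 6.13×92 + 1.81×188 = 563.96 + 340.28 = 904.24
Index = 827.08 / 904.24 × 100 = 91.4669

91.47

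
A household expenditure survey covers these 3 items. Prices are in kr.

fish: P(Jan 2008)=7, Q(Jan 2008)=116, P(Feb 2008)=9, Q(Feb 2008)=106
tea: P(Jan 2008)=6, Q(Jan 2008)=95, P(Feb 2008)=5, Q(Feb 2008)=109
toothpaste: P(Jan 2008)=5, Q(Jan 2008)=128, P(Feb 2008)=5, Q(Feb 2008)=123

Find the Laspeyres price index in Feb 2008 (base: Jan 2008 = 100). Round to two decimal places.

106.78

Laspeyres price index uses base-period quantities as weights.
ΣP(Feb 2008)·Q(Jan 2008) = 9×116 + 5×95 + 5×128 = 1044 + 475 + 640 = 2159
ΣP(Jan 2008)·Q(Jan 2008) = 7×116 + 6×95 + 5×128 = 812 + 570 + 640 = 2022
Index = 2159 / 2022 × 100 = 106.7755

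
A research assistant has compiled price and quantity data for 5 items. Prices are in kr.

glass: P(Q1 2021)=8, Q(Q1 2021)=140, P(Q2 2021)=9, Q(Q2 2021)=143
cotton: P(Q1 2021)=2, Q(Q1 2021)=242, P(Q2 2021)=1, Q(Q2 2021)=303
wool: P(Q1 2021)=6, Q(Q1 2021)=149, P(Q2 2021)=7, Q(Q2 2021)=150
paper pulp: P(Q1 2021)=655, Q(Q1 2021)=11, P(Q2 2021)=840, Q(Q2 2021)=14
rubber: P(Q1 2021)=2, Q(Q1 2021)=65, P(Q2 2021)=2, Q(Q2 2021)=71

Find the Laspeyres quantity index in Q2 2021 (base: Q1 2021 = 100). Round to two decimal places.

Laspeyres quantity index uses base-period prices as weights.
ΣP(Q1 2021)·Q(Q2 2021) = 8×143 + 2×303 + 6×150 + 655×14 + 2×71 = 1144 + 606 + 900 + 9170 + 142 = 11962
ΣP(Q1 2021)·Q(Q1 2021) = 8×140 + 2×242 + 6×149 + 655×11 + 2×65 = 1120 + 484 + 894 + 7205 + 130 = 9833
Index = 11962 / 9833 × 100 = 121.6516

121.65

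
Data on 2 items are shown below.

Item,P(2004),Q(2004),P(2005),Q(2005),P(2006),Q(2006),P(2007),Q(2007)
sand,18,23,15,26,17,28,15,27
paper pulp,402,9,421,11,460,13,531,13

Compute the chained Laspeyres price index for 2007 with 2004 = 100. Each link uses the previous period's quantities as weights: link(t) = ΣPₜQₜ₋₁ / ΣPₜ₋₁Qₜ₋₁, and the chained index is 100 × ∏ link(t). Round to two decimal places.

127.44

Link 2004→2005:
ΣP(2005)Q(2004) = 15×23 + 421×9 = 345 + 3789 = 4134
ΣP(2004)Q(2004) = 18×23 + 402×9 = 414 + 3618 = 4032
link = 4134/4032 = 1.025298
Link 2005→2006:
ΣP(2006)Q(2005) = 17×26 + 460×11 = 442 + 5060 = 5502
ΣP(2005)Q(2005) = 15×26 + 421×11 = 390 + 4631 = 5021
link = 5502/5021 = 1.095798
Link 2006→2007:
ΣP(2007)Q(2006) = 15×28 + 531×13 = 420 + 6903 = 7323
ΣP(2006)Q(2006) = 17×28 + 460×13 = 476 + 5980 = 6456
link = 7323/6456 = 1.134294
Chained index = 100 × 1.025298 × 1.095798 × 1.134294 = 127.4400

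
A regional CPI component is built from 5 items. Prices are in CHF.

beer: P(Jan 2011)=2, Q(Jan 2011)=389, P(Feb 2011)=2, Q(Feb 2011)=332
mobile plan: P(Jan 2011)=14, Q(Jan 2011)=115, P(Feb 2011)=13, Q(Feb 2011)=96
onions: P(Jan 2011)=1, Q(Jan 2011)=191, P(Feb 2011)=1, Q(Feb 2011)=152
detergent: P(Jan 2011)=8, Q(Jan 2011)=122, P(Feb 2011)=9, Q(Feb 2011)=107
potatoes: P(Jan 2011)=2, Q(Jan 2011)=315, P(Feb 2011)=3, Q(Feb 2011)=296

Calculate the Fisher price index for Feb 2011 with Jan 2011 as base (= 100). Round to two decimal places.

108.10

Laspeyres component (base-period weights):
ΣP(Feb 2011)Q(Jan 2011) = 2×389 + 13×115 + 1×191 + 9×122 + 3×315 = 778 + 1495 + 191 + 1098 + 945 = 4507
ΣP(Jan 2011)Q(Jan 2011) = 2×389 + 14×115 + 1×191 + 8×122 + 2×315 = 778 + 1610 + 191 + 976 + 630 = 4185
L = 4507 / 4185 × 100 = 107.6941
Paasche component (current-period weights):
ΣP(Feb 2011)Q(Feb 2011) = 2×332 + 13×96 + 1×152 + 9×107 + 3×296 = 664 + 1248 + 152 + 963 + 888 = 3915
ΣP(Jan 2011)Q(Feb 2011) = 2×332 + 14×96 + 1×152 + 8×107 + 2×296 = 664 + 1344 + 152 + 856 + 592 = 3608
P = 3915 / 3608 × 100 = 108.5089
Fisher = √(L × P) = √(107.6941 × 108.5089) = 108.1007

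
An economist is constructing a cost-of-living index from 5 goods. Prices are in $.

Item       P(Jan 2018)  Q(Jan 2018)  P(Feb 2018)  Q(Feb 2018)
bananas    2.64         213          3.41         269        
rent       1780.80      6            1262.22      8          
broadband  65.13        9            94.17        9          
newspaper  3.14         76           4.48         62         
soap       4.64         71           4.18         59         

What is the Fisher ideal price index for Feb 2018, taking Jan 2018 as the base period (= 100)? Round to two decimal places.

78.13

Laspeyres component (base-period weights):
ΣP(Feb 2018)Q(Jan 2018) = 3.41×213 + 1262.22×6 + 94.17×9 + 4.48×76 + 4.18×71 = 726.33 + 7573.32 + 847.53 + 340.48 + 296.78 = 9784.44
ΣP(Jan 2018)Q(Jan 2018) = 2.64×213 + 1780.80×6 + 65.13×9 + 3.14×76 + 4.64×71 = 562.32 + 10684.8 + 586.17 + 238.64 + 329.44 = 12401.37
L = 9784.44 / 12401.37 × 100 = 78.8981
Paasche component (current-period weights):
ΣP(Feb 2018)Q(Feb 2018) = 3.41×269 + 1262.22×8 + 94.17×9 + 4.48×62 + 4.18×59 = 917.29 + 10097.76 + 847.53 + 277.76 + 246.62 = 12386.96
ΣP(Jan 2018)Q(Feb 2018) = 2.64×269 + 1780.80×8 + 65.13×9 + 3.14×62 + 4.64×59 = 710.16 + 14246.4 + 586.17 + 194.68 + 273.76 = 16011.17
P = 12386.96 / 16011.17 × 100 = 77.3645
Fisher = √(L × P) = √(78.8981 × 77.3645) = 78.1275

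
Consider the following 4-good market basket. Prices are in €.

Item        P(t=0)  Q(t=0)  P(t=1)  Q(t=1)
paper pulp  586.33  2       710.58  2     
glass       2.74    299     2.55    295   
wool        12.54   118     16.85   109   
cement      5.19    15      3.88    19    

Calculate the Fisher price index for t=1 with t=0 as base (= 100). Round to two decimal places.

118.83

Laspeyres component (base-period weights):
ΣP(t=1)Q(t=0) = 710.58×2 + 2.55×299 + 16.85×118 + 3.88×15 = 1421.16 + 762.45 + 1988.3 + 58.2 = 4230.11
ΣP(t=0)Q(t=0) = 586.33×2 + 2.74×299 + 12.54×118 + 5.19×15 = 1172.66 + 819.26 + 1479.72 + 77.85 = 3549.49
L = 4230.11 / 3549.49 × 100 = 119.1751
Paasche component (current-period weights):
ΣP(t=1)Q(t=1) = 710.58×2 + 2.55×295 + 16.85×109 + 3.88×19 = 1421.16 + 752.25 + 1836.65 + 73.72 = 4083.78
ΣP(t=0)Q(t=1) = 586.33×2 + 2.74×295 + 12.54×109 + 5.19×19 = 1172.66 + 808.3 + 1366.86 + 98.61 = 3446.43
P = 4083.78 / 3446.43 × 100 = 118.4930
Fisher = √(L × P) = √(119.1751 × 118.4930) = 118.8336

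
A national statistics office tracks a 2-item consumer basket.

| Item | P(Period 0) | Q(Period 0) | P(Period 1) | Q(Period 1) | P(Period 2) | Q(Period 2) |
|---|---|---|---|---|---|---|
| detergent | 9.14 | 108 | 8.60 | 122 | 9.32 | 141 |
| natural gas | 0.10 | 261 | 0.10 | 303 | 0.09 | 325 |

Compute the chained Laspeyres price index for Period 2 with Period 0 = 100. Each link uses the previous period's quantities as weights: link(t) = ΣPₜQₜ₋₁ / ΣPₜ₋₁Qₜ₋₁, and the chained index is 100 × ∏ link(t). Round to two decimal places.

101.65

Link Period 0→Period 1:
ΣP(Period 1)Q(Period 0) = 8.60×108 + 0.10×261 = 928.8 + 26.1 = 954.9
ΣP(Period 0)Q(Period 0) = 9.14×108 + 0.10×261 = 987.12 + 26.1 = 1013.22
link = 954.9/1013.22 = 0.942441
Link Period 1→Period 2:
ΣP(Period 2)Q(Period 1) = 9.32×122 + 0.09×303 = 1137.04 + 27.27 = 1164.31
ΣP(Period 1)Q(Period 1) = 8.60×122 + 0.10×303 = 1049.2 + 30.3 = 1079.5
link = 1164.31/1079.5 = 1.078564
Chained index = 100 × 0.942441 × 1.078564 = 101.6483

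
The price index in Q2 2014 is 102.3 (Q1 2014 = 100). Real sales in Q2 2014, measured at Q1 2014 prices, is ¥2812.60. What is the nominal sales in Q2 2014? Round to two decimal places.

2877.29

Nominal = Real × (Index/100) = 2812.60 × (102.3/100)
        = 2812.60 × 1.023 = 2877.2898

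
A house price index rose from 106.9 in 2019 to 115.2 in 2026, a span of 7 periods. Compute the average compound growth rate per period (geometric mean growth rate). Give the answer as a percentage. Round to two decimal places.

Growth factor = (115.2/106.9)^(1/7) = (1.077643)^(1/7) = 1.010740
Growth rate = 1.010740 − 1 = 0.010740 = 1.0740%

1.07%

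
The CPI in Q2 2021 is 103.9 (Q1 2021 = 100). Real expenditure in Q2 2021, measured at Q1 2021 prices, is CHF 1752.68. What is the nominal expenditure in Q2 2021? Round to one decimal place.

Nominal = Real × (Index/100) = 1752.68 × (103.9/100)
        = 1752.68 × 1.039 = 1821.0345

1821.0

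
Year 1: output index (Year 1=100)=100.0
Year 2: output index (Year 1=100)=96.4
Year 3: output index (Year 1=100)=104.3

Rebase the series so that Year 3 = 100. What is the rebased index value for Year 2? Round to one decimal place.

92.4

Rebased(Year 2) = 96.4 / 104.3 × 100 = 92.4257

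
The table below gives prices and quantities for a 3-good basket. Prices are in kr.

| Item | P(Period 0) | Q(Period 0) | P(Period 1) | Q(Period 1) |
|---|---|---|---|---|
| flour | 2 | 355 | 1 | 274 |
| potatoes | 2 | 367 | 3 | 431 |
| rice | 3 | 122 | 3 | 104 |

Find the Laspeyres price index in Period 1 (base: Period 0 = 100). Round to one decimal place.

100.7

Laspeyres price index uses base-period quantities as weights.
ΣP(Period 1)·Q(Period 0) = 1×355 + 3×367 + 3×122 = 355 + 1101 + 366 = 1822
ΣP(Period 0)·Q(Period 0) = 2×355 + 2×367 + 3×122 = 710 + 734 + 366 = 1810
Index = 1822 / 1810 × 100 = 100.6630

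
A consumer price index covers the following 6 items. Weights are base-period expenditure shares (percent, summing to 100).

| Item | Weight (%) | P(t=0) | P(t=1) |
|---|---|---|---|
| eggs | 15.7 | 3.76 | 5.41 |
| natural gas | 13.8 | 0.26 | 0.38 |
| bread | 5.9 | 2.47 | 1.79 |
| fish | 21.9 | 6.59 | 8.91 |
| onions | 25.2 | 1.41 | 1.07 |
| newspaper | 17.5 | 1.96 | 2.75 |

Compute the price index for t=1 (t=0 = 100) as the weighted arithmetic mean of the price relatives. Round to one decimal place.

eggs: 15.7 × (5.41/3.76) = 15.7 × 1.438830 = 22.5896
natural gas: 13.8 × (0.38/0.26) = 13.8 × 1.461538 = 20.1692
bread: 5.9 × (1.79/2.47) = 5.9 × 0.724696 = 4.2757
fish: 21.9 × (8.91/6.59) = 21.9 × 1.352049 = 29.6099
onions: 25.2 × (1.07/1.41) = 25.2 × 0.758865 = 19.1234
newspaper: 17.5 × (2.75/1.96) = 17.5 × 1.403061 = 24.5536
Index = Σ wᵢ·(p₁ᵢ/p₀ᵢ) = 22.5896 + 20.1692 + 4.2757 + 29.6099 + 19.1234 + 24.5536 = 120.3214

120.3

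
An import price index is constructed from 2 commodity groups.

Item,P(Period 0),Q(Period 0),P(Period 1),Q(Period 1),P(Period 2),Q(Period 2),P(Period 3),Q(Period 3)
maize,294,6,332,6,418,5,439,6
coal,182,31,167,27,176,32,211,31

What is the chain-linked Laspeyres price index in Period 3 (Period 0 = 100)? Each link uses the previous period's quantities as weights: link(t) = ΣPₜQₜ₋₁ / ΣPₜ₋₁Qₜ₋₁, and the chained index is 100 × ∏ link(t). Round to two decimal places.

Link Period 0→Period 1:
ΣP(Period 1)Q(Period 0) = 332×6 + 167×31 = 1992 + 5177 = 7169
ΣP(Period 0)Q(Period 0) = 294×6 + 182×31 = 1764 + 5642 = 7406
link = 7169/7406 = 0.967999
Link Period 1→Period 2:
ΣP(Period 2)Q(Period 1) = 418×6 + 176×27 = 2508 + 4752 = 7260
ΣP(Period 1)Q(Period 1) = 332×6 + 167×27 = 1992 + 4509 = 6501
link = 7260/6501 = 1.116751
Link Period 2→Period 3:
ΣP(Period 3)Q(Period 2) = 439×5 + 211×32 = 2195 + 6752 = 8947
ΣP(Period 2)Q(Period 2) = 418×5 + 176×32 = 2090 + 5632 = 7722
link = 8947/7722 = 1.158638
Chained index = 100 × 0.967999 × 1.116751 × 1.158638 = 125.2504

125.25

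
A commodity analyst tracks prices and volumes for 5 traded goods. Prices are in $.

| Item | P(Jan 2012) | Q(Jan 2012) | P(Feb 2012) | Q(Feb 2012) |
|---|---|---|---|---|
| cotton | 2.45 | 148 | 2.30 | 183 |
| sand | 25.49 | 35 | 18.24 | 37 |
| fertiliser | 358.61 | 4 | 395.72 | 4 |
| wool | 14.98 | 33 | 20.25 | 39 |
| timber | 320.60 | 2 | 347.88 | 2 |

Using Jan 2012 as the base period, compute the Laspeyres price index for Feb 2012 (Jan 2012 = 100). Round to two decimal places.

102.64

Laspeyres price index uses base-period quantities as weights.
ΣP(Feb 2012)·Q(Jan 2012) = 2.30×148 + 18.24×35 + 395.72×4 + 20.25×33 + 347.88×2 = 340.4 + 638.4 + 1582.88 + 668.25 + 695.76 = 3925.69
ΣP(Jan 2012)·Q(Jan 2012) = 2.45×148 + 25.49×35 + 358.61×4 + 14.98×33 + 320.60×2 = 362.6 + 892.15 + 1434.44 + 494.34 + 641.2 = 3824.73
Index = 3925.69 / 3824.73 × 100 = 102.6397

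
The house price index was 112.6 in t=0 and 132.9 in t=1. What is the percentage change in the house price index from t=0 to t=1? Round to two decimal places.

18.03%

Change = (132.9 − 112.6) / 112.6 × 100
       = 20.3 / 112.6 × 100 = 18.0284%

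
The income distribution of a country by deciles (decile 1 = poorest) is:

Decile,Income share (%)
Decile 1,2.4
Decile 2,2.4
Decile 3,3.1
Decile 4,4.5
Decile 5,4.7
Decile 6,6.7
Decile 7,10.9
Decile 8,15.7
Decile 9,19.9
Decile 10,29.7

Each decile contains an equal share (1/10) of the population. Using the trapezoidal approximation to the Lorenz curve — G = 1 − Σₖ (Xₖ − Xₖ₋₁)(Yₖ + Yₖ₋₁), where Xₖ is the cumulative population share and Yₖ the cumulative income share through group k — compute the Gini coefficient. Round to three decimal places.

0.452

Cumulative income shares Yₖ: 0.0240, 0.0480, 0.0790, 0.1240, 0.1710, 0.2380, 0.3470, 0.5040, 0.7030, 1.0000
Σ (Xₖ−Xₖ₋₁)(Yₖ+Yₖ₋₁) = (1/10)(0.0240+0.0000) + (1/10)(0.0480+0.0240) + (1/10)(0.0790+0.0480) + (1/10)(0.1240+0.0790) + (1/10)(0.1710+0.1240) + (1/10)(0.2380+0.1710) + (1/10)(0.3470+0.2380) + (1/10)(0.5040+0.3470) + (1/10)(0.7030+0.5040) + (1/10)(1.0000+0.7030)
  = 0.0024 + 0.0072 + 0.0127 + 0.0203 + 0.0295 + 0.0409 + 0.0585 + 0.0851 + 0.1207 + 0.1703 = 0.5476
G = 1 − 0.5476 = 0.4524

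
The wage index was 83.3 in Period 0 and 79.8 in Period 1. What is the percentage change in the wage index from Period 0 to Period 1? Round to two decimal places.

Change = (79.8 − 83.3) / 83.3 × 100
       = -3.5 / 83.3 × 100 = -4.2017%

-4.20%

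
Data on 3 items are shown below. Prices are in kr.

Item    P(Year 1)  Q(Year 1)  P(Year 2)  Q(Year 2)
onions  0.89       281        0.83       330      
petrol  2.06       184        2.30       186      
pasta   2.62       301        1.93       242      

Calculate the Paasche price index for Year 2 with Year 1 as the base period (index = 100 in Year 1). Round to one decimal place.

89.2

Paasche price index uses current-period quantities as weights.
ΣP(Year 2)·Q(Year 2) = 0.83×330 + 2.30×186 + 1.93×242 = 273.9 + 427.8 + 467.06 = 1168.76
ΣP(Year 1)·Q(Year 2) = 0.89×330 + 2.06×186 + 2.62×242 = 293.7 + 383.16 + 634.04 = 1310.9
Index = 1168.76 / 1310.9 × 100 = 89.1571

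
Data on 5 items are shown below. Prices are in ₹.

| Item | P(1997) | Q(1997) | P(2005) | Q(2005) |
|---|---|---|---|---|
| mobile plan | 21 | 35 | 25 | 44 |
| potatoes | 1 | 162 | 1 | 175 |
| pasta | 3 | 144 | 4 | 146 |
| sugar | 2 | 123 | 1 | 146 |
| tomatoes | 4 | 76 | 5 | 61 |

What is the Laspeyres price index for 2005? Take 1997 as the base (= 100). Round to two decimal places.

Laspeyres price index uses base-period quantities as weights.
ΣP(2005)·Q(1997) = 25×35 + 1×162 + 4×144 + 1×123 + 5×76 = 875 + 162 + 576 + 123 + 380 = 2116
ΣP(1997)·Q(1997) = 21×35 + 1×162 + 3×144 + 2×123 + 4×76 = 735 + 162 + 432 + 246 + 304 = 1879
Index = 2116 / 1879 × 100 = 112.6131

112.61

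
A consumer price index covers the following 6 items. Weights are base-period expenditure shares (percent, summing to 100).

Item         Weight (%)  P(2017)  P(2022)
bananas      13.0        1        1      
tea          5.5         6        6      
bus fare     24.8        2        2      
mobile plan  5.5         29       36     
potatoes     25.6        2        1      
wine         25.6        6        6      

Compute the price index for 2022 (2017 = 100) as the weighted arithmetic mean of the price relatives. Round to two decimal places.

88.53

bananas: 13.0 × (1/1) = 13.0 × 1.000000 = 13.0000
tea: 5.5 × (6/6) = 5.5 × 1.000000 = 5.5000
bus fare: 24.8 × (2/2) = 24.8 × 1.000000 = 24.8000
mobile plan: 5.5 × (36/29) = 5.5 × 1.241379 = 6.8276
potatoes: 25.6 × (1/2) = 25.6 × 0.500000 = 12.8000
wine: 25.6 × (6/6) = 25.6 × 1.000000 = 25.6000
Index = Σ wᵢ·(p₁ᵢ/p₀ᵢ) = 13.0000 + 5.5000 + 24.8000 + 6.8276 + 12.8000 + 25.6000 = 88.5276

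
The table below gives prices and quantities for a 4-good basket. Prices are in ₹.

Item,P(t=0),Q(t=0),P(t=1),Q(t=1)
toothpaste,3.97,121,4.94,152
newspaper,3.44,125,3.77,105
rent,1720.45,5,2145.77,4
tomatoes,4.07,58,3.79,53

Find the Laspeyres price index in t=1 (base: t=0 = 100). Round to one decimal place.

123.3

Laspeyres price index uses base-period quantities as weights.
ΣP(t=1)·Q(t=0) = 4.94×121 + 3.77×125 + 2145.77×5 + 3.79×58 = 597.74 + 471.25 + 10728.85 + 219.82 = 12017.66
ΣP(t=0)·Q(t=0) = 3.97×121 + 3.44×125 + 1720.45×5 + 4.07×58 = 480.37 + 430 + 8602.25 + 236.06 = 9748.68
Index = 12017.66 / 9748.68 × 100 = 123.2747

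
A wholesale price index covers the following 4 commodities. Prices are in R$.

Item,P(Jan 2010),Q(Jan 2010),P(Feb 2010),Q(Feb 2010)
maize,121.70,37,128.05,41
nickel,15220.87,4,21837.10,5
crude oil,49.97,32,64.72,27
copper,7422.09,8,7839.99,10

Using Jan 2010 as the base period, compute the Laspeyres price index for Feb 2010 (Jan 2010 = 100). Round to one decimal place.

124.1

Laspeyres price index uses base-period quantities as weights.
ΣP(Feb 2010)·Q(Jan 2010) = 128.05×37 + 21837.10×4 + 64.72×32 + 7839.99×8 = 4737.85 + 87348.4 + 2071.04 + 62719.92 = 156877.21
ΣP(Jan 2010)·Q(Jan 2010) = 121.70×37 + 15220.87×4 + 49.97×32 + 7422.09×8 = 4502.9 + 60883.48 + 1599.04 + 59376.72 = 126362.14
Index = 156877.21 / 126362.14 × 100 = 124.1489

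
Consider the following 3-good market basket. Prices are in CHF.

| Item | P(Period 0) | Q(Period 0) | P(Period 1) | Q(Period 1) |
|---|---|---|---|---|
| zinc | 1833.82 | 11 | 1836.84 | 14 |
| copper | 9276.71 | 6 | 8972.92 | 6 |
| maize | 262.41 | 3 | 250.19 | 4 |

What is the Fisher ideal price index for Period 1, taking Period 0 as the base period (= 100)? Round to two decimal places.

Laspeyres component (base-period weights):
ΣP(Period 1)Q(Period 0) = 1836.84×11 + 8972.92×6 + 250.19×3 = 20205.24 + 53837.52 + 750.57 = 74793.33
ΣP(Period 0)Q(Period 0) = 1833.82×11 + 9276.71×6 + 262.41×3 = 20172.02 + 55660.26 + 787.23 = 76619.51
L = 74793.33 / 76619.51 × 100 = 97.6166
Paasche component (current-period weights):
ΣP(Period 1)Q(Period 1) = 1836.84×14 + 8972.92×6 + 250.19×4 = 25715.76 + 53837.52 + 1000.76 = 80554.04
ΣP(Period 0)Q(Period 1) = 1833.82×14 + 9276.71×6 + 262.41×4 = 25673.48 + 55660.26 + 1049.64 = 82383.38
P = 80554.04 / 82383.38 × 100 = 97.7795
Fisher = √(L × P) = √(97.6166 × 97.7795) = 97.6980

97.70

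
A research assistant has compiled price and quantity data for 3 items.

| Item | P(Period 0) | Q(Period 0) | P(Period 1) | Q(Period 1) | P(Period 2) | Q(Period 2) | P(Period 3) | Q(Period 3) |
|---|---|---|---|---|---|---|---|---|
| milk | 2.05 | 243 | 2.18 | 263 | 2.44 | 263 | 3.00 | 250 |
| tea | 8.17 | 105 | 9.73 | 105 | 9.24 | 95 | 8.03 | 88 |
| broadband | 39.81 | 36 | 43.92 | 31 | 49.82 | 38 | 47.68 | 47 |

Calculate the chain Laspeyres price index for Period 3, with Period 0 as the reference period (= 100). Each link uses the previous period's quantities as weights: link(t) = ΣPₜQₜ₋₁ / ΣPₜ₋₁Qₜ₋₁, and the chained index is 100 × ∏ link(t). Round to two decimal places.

Link Period 0→Period 1:
ΣP(Period 1)Q(Period 0) = 2.18×243 + 9.73×105 + 43.92×36 = 529.74 + 1021.65 + 1581.12 = 3132.51
ΣP(Period 0)Q(Period 0) = 2.05×243 + 8.17×105 + 39.81×36 = 498.15 + 857.85 + 1433.16 = 2789.16
link = 3132.51/2789.16 = 1.123102
Link Period 1→Period 2:
ΣP(Period 2)Q(Period 1) = 2.44×263 + 9.24×105 + 49.82×31 = 641.72 + 970.2 + 1544.42 = 3156.34
ΣP(Period 1)Q(Period 1) = 2.18×263 + 9.73×105 + 43.92×31 = 573.34 + 1021.65 + 1361.52 = 2956.51
link = 3156.34/2956.51 = 1.067590
Link Period 2→Period 3:
ΣP(Period 3)Q(Period 2) = 3.00×263 + 8.03×95 + 47.68×38 = 789 + 762.85 + 1811.84 = 3363.69
ΣP(Period 2)Q(Period 2) = 2.44×263 + 9.24×95 + 49.82×38 = 641.72 + 877.8 + 1893.16 = 3412.68
link = 3363.69/3412.68 = 0.985645
Chained index = 100 × 1.123102 × 1.067590 × 0.985645 = 118.1800

118.18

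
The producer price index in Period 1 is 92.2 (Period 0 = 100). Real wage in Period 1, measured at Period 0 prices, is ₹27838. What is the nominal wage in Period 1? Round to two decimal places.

Nominal = Real × (Index/100) = 27838 × (92.2/100)
        = 27838 × 0.922 = 25666.6360

25666.64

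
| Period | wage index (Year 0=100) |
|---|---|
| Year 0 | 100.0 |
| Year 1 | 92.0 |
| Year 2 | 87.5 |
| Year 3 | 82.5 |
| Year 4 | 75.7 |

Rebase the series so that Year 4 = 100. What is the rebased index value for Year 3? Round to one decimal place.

Rebased(Year 3) = 82.5 / 75.7 × 100 = 108.9828

109.0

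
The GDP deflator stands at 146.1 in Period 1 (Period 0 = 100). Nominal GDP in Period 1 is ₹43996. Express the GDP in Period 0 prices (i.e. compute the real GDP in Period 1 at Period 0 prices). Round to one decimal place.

30113.6

Real = Nominal ÷ (Index/100) = 43996 ÷ (146.1/100)
     = 43996 ÷ 1.461 = 30113.6208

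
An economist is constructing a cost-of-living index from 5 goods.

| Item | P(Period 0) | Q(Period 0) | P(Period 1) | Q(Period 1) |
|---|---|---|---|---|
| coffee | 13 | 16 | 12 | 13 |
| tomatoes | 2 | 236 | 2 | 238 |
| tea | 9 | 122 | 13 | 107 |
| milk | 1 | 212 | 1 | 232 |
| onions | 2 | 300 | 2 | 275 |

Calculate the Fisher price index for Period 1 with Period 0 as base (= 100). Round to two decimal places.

117.79

Laspeyres component (base-period weights):
ΣP(Period 1)Q(Period 0) = 12×16 + 2×236 + 13×122 + 1×212 + 2×300 = 192 + 472 + 1586 + 212 + 600 = 3062
ΣP(Period 0)Q(Period 0) = 13×16 + 2×236 + 9×122 + 1×212 + 2×300 = 208 + 472 + 1098 + 212 + 600 = 2590
L = 3062 / 2590 × 100 = 118.2239
Paasche component (current-period weights):
ΣP(Period 1)Q(Period 1) = 12×13 + 2×238 + 13×107 + 1×232 + 2×275 = 156 + 476 + 1391 + 232 + 550 = 2805
ΣP(Period 0)Q(Period 1) = 13×13 + 2×238 + 9×107 + 1×232 + 2×275 = 169 + 476 + 963 + 232 + 550 = 2390
P = 2805 / 2390 × 100 = 117.3640
Fisher = √(L × P) = √(118.2239 × 117.3640) = 117.7932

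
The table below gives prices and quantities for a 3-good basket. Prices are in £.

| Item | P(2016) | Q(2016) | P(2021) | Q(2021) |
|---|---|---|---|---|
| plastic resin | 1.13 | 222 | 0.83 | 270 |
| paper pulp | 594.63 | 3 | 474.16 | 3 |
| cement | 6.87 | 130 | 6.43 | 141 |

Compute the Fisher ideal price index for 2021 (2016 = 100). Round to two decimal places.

Laspeyres component (base-period weights):
ΣP(2021)Q(2016) = 0.83×222 + 474.16×3 + 6.43×130 = 184.26 + 1422.48 + 835.9 = 2442.64
ΣP(2016)Q(2016) = 1.13×222 + 594.63×3 + 6.87×130 = 250.86 + 1783.89 + 893.1 = 2927.85
L = 2442.64 / 2927.85 × 100 = 83.4278
Paasche component (current-period weights):
ΣP(2021)Q(2021) = 0.83×270 + 474.16×3 + 6.43×141 = 224.1 + 1422.48 + 906.63 = 2553.21
ΣP(2016)Q(2021) = 1.13×270 + 594.63×3 + 6.87×141 = 305.1 + 1783.89 + 968.67 = 3057.66
P = 2553.21 / 3057.66 × 100 = 83.5021
Fisher = √(L × P) = √(83.4278 × 83.5021) = 83.4649

83.46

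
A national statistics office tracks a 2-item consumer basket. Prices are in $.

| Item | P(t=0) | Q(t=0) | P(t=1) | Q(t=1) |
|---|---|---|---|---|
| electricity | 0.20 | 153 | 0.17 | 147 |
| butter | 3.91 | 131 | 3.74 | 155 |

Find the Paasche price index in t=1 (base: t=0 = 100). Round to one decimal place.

95.2

Paasche price index uses current-period quantities as weights.
ΣP(t=1)·Q(t=1) = 0.17×147 + 3.74×155 = 24.99 + 579.7 = 604.69
ΣP(t=0)·Q(t=1) = 0.20×147 + 3.91×155 = 29.4 + 606.05 = 635.45
Index = 604.69 / 635.45 × 100 = 95.1593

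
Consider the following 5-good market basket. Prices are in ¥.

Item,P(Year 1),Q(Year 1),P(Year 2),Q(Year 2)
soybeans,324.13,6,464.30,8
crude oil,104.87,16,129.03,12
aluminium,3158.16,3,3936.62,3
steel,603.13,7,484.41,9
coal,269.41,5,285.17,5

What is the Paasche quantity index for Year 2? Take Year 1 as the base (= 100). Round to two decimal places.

Paasche quantity index uses current-period prices as weights.
ΣP(Year 2)·Q(Year 2) = 464.30×8 + 129.03×12 + 3936.62×3 + 484.41×9 + 285.17×5 = 3714.4 + 1548.36 + 11809.86 + 4359.69 + 1425.85 = 22858.16
ΣP(Year 2)·Q(Year 1) = 464.30×6 + 129.03×16 + 3936.62×3 + 484.41×7 + 285.17×5 = 2785.8 + 2064.48 + 11809.86 + 3390.87 + 1425.85 = 21476.86
Index = 22858.16 / 21476.86 × 100 = 106.4316

106.43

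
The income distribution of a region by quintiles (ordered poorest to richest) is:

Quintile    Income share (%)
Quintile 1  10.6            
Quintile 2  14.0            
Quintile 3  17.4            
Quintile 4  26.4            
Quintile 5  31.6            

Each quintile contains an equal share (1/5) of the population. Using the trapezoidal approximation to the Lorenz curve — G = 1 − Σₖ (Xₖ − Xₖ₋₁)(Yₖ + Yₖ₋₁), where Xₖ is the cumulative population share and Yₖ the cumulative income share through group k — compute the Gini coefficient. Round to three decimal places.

0.218

Cumulative income shares Yₖ: 0.1060, 0.2460, 0.4200, 0.6840, 1.0000
Σ (Xₖ−Xₖ₋₁)(Yₖ+Yₖ₋₁) = (1/5)(0.1060+0.0000) + (1/5)(0.2460+0.1060) + (1/5)(0.4200+0.2460) + (1/5)(0.6840+0.4200) + (1/5)(1.0000+0.6840)
  = 0.0212 + 0.0704 + 0.1332 + 0.2208 + 0.3368 = 0.7824
G = 1 − 0.7824 = 0.2176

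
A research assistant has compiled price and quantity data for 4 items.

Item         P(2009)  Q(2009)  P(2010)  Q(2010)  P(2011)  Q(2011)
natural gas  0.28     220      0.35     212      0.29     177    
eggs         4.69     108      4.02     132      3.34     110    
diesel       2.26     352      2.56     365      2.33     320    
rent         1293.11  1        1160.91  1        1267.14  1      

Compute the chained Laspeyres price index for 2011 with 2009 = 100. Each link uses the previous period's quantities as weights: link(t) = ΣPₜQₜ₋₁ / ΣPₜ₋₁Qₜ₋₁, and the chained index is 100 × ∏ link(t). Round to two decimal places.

93.98

Link 2009→2010:
ΣP(2010)Q(2009) = 0.35×220 + 4.02×108 + 2.56×352 + 1160.91×1 = 77 + 434.16 + 901.12 + 1160.91 = 2573.19
ΣP(2009)Q(2009) = 0.28×220 + 4.69×108 + 2.26×352 + 1293.11×1 = 61.6 + 506.52 + 795.52 + 1293.11 = 2656.75
link = 2573.19/2656.75 = 0.968548
Link 2010→2011:
ΣP(2011)Q(2010) = 0.29×212 + 3.34×132 + 2.33×365 + 1267.14×1 = 61.48 + 440.88 + 850.45 + 1267.14 = 2619.95
ΣP(2010)Q(2010) = 0.35×212 + 4.02×132 + 2.56×365 + 1160.91×1 = 74.2 + 530.64 + 934.4 + 1160.91 = 2700.15
link = 2619.95/2700.15 = 0.970298
Chained index = 100 × 0.968548 × 0.970298 = 93.9780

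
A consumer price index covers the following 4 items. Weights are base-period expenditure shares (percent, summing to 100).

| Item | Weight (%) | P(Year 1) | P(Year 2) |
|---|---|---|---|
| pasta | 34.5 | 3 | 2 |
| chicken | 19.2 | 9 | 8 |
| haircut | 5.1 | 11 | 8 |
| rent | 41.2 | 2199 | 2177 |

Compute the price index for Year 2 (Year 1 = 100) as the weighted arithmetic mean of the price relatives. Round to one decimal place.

84.6

pasta: 34.5 × (2/3) = 34.5 × 0.666667 = 23.0000
chicken: 19.2 × (8/9) = 19.2 × 0.888889 = 17.0667
haircut: 5.1 × (8/11) = 5.1 × 0.727273 = 3.7091
rent: 41.2 × (2177/2199) = 41.2 × 0.989995 = 40.7878
Index = Σ wᵢ·(p₁ᵢ/p₀ᵢ) = 23.0000 + 17.0667 + 3.7091 + 40.7878 = 84.5636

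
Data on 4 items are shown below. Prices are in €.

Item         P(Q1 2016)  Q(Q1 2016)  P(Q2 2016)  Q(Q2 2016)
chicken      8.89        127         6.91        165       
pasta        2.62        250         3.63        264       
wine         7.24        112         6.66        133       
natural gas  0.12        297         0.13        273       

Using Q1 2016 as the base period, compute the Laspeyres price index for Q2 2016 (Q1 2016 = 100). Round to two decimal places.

Laspeyres price index uses base-period quantities as weights.
ΣP(Q2 2016)·Q(Q1 2016) = 6.91×127 + 3.63×250 + 6.66×112 + 0.13×297 = 877.57 + 907.5 + 745.92 + 38.61 = 2569.6
ΣP(Q1 2016)·Q(Q1 2016) = 8.89×127 + 2.62×250 + 7.24×112 + 0.12×297 = 1129.03 + 655 + 810.88 + 35.64 = 2630.55
Index = 2569.6 / 2630.55 × 100 = 97.6830

97.68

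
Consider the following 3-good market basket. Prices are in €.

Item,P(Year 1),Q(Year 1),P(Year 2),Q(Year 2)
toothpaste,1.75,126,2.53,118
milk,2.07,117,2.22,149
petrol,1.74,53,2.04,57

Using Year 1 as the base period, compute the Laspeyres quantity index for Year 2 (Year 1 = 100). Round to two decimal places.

110.67

Laspeyres quantity index uses base-period prices as weights.
ΣP(Year 1)·Q(Year 2) = 1.75×118 + 2.07×149 + 1.74×57 = 206.5 + 308.43 + 99.18 = 614.11
ΣP(Year 1)·Q(Year 1) = 1.75×126 + 2.07×117 + 1.74×53 = 220.5 + 242.19 + 92.22 = 554.91
Index = 614.11 / 554.91 × 100 = 110.6684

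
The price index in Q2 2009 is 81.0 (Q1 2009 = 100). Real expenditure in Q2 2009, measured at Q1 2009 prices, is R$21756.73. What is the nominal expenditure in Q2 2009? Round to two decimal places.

Nominal = Real × (Index/100) = 21756.73 × (81.0/100)
        = 21756.73 × 0.810 = 17622.9513

17622.95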